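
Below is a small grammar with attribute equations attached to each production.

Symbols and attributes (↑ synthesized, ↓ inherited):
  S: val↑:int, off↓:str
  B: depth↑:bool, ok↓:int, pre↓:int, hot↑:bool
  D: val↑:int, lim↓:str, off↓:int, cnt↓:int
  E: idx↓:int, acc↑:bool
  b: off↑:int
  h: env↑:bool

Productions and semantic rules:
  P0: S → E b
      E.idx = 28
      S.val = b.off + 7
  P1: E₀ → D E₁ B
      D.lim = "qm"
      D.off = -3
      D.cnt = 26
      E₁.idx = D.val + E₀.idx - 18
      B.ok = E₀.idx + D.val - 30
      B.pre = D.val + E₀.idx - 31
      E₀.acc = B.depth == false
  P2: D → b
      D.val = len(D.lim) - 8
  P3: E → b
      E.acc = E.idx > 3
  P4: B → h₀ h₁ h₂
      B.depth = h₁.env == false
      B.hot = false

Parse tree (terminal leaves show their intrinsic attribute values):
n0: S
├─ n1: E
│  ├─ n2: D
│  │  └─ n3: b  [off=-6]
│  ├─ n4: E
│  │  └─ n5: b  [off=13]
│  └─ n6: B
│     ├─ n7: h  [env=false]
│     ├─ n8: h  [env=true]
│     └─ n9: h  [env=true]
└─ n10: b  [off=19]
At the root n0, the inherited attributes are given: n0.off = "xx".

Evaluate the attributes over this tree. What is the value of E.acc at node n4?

true

1. n0.off = "xx"  [given at root]
2. n1.idx = 28  [28]
3. n2.lim = "qm"  ["qm"]
4. n2.off = -3  [-3]
5. n2.cnt = 26  [26]
6. n3.off = -6  [terminal]
7. n2.val = -6  [len(D.lim) - 8]
8. n4.idx = 4  [D.val + E₀.idx - 18]
9. n5.off = 13  [terminal]
10. n4.acc = true  [E.idx > 3]
11. n6.ok = -8  [E₀.idx + D.val - 30]
12. n6.pre = -9  [D.val + E₀.idx - 31]
13. n7.env = false  [terminal]
14. n8.env = true  [terminal]
15. n9.env = true  [terminal]
16. n6.depth = false  [h₁.env == false]
17. n6.hot = false  [false]
18. n1.acc = true  [B.depth == false]
19. n10.off = 19  [terminal]
20. n0.val = 26  [b.off + 7]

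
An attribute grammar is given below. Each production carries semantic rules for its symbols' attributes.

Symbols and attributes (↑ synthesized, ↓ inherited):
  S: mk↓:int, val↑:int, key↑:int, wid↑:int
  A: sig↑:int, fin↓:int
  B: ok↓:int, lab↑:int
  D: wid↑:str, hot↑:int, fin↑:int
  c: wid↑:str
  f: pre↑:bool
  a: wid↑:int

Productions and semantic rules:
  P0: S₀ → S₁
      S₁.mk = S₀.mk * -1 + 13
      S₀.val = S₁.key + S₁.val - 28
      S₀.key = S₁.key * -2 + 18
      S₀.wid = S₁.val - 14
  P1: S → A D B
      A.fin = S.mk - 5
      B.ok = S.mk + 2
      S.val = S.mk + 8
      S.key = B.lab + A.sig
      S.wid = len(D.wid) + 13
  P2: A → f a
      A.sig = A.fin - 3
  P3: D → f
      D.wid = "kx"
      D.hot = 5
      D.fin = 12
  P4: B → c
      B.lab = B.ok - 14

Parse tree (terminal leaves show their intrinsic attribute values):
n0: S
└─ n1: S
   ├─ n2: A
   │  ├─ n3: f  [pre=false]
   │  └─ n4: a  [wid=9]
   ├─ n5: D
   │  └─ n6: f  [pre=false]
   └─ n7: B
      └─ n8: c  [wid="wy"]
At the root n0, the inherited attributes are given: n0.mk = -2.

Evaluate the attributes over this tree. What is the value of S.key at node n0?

-2

1. n0.mk = -2  [given at root]
2. n1.mk = 15  [S₀.mk * -1 + 13]
3. n2.fin = 10  [S.mk - 5]
4. n3.pre = false  [terminal]
5. n4.wid = 9  [terminal]
6. n2.sig = 7  [A.fin - 3]
7. n6.pre = false  [terminal]
8. n5.wid = "kx"  ["kx"]
9. n5.hot = 5  [5]
10. n5.fin = 12  [12]
11. n7.ok = 17  [S.mk + 2]
12. n8.wid = "wy"  [terminal]
13. n7.lab = 3  [B.ok - 14]
14. n1.val = 23  [S.mk + 8]
15. n1.key = 10  [B.lab + A.sig]
16. n1.wid = 15  [len(D.wid) + 13]
17. n0.val = 5  [S₁.key + S₁.val - 28]
18. n0.key = -2  [S₁.key * -2 + 18]
19. n0.wid = 9  [S₁.val - 14]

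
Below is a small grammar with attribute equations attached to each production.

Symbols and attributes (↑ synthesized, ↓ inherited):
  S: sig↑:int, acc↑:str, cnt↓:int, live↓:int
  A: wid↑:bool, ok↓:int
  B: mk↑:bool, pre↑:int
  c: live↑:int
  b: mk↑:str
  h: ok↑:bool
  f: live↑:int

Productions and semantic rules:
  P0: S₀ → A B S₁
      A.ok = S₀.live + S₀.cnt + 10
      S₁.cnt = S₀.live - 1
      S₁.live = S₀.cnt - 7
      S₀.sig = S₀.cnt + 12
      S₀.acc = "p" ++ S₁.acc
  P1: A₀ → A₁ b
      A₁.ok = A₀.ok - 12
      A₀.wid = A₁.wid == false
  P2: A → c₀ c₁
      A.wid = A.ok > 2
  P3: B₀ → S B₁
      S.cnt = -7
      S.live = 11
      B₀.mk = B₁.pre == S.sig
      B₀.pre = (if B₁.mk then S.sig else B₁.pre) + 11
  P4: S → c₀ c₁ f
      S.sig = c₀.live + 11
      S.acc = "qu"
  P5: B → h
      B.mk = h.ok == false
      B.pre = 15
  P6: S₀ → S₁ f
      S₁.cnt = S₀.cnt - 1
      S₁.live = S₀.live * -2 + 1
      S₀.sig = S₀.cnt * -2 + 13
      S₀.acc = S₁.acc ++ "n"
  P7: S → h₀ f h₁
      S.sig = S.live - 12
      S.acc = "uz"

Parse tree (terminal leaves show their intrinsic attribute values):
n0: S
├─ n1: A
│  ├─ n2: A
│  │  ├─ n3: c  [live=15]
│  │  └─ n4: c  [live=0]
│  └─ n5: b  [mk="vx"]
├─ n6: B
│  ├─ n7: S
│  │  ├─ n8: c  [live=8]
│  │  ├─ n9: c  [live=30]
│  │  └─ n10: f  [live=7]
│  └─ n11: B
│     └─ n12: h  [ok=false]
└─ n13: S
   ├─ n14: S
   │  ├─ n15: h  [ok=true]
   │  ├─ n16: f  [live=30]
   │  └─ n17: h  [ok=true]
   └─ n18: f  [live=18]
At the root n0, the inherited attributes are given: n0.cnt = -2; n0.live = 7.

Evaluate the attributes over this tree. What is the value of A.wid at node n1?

false

1. n0.cnt = -2  [given at root]
2. n0.live = 7  [given at root]
3. n1.ok = 15  [S₀.live + S₀.cnt + 10]
4. n2.ok = 3  [A₀.ok - 12]
5. n3.live = 15  [terminal]
6. n4.live = 0  [terminal]
7. n2.wid = true  [A.ok > 2]
8. n5.mk = "vx"  [terminal]
9. n1.wid = false  [A₁.wid == false]
10. n7.cnt = -7  [-7]
11. n7.live = 11  [11]
12. n8.live = 8  [terminal]
13. n9.live = 30  [terminal]
14. n10.live = 7  [terminal]
15. n7.sig = 19  [c₀.live + 11]
16. n7.acc = "qu"  ["qu"]
17. n12.ok = false  [terminal]
18. n11.mk = true  [h.ok == false]
19. n11.pre = 15  [15]
20. n6.mk = false  [B₁.pre == S.sig]
21. n6.pre = 30  [(if B₁.mk then S.sig else B₁.pre) + 11]
22. n13.cnt = 6  [S₀.live - 1]
23. n13.live = -9  [S₀.cnt - 7]
24. n14.cnt = 5  [S₀.cnt - 1]
25. n14.live = 19  [S₀.live * -2 + 1]
26. n15.ok = true  [terminal]
27. n16.live = 30  [terminal]
28. n17.ok = true  [terminal]
29. n14.sig = 7  [S.live - 12]
30. n14.acc = "uz"  ["uz"]
31. n18.live = 18  [terminal]
32. n13.sig = 1  [S₀.cnt * -2 + 13]
33. n13.acc = "uzn"  [S₁.acc ++ "n"]
34. n0.sig = 10  [S₀.cnt + 12]
35. n0.acc = "puzn"  ["p" ++ S₁.acc]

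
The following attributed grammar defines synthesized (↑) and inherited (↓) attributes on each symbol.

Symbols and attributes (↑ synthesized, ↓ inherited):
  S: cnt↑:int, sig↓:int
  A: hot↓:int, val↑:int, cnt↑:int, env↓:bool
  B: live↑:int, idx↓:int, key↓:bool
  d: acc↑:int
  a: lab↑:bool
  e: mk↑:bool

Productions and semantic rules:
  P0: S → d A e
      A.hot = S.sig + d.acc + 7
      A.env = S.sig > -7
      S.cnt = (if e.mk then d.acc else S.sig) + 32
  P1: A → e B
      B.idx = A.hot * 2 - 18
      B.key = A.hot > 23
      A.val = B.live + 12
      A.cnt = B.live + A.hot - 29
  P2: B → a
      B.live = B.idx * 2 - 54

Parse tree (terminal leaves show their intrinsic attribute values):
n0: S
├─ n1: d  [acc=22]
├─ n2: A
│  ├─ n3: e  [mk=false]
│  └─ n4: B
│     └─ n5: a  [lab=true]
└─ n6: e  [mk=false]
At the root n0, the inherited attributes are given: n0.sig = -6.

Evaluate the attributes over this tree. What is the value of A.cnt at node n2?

1. n0.sig = -6  [given at root]
2. n1.acc = 22  [terminal]
3. n2.hot = 23  [S.sig + d.acc + 7]
4. n2.env = true  [S.sig > -7]
5. n3.mk = false  [terminal]
6. n4.idx = 28  [A.hot * 2 - 18]
7. n4.key = false  [A.hot > 23]
8. n5.lab = true  [terminal]
9. n4.live = 2  [B.idx * 2 - 54]
10. n2.val = 14  [B.live + 12]
11. n2.cnt = -4  [B.live + A.hot - 29]
12. n6.mk = false  [terminal]
13. n0.cnt = 26  [(if e.mk then d.acc else S.sig) + 32]

-4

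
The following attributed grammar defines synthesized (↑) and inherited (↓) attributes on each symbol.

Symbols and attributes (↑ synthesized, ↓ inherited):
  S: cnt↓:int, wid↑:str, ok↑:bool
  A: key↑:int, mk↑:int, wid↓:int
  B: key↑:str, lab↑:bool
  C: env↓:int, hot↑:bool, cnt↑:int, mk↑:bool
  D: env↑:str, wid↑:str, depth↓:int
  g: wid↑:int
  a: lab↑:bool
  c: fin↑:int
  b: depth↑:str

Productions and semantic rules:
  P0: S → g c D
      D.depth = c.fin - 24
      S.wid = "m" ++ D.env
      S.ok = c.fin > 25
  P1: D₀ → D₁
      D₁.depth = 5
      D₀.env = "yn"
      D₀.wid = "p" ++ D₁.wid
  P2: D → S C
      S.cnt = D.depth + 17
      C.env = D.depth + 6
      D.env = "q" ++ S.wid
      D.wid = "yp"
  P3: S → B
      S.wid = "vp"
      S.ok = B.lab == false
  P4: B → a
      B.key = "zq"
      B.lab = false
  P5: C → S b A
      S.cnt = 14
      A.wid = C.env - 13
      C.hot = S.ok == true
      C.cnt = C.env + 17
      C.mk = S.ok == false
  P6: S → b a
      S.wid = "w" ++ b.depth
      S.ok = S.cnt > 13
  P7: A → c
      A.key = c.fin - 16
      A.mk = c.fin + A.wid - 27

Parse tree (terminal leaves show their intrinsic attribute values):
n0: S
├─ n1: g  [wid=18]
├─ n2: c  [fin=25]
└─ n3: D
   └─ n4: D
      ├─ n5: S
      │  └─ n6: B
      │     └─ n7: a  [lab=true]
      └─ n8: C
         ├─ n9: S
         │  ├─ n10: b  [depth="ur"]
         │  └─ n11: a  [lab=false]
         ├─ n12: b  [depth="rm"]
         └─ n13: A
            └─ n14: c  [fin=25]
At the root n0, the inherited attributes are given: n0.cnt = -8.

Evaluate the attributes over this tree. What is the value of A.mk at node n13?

1. n0.cnt = -8  [given at root]
2. n1.wid = 18  [terminal]
3. n2.fin = 25  [terminal]
4. n3.depth = 1  [c.fin - 24]
5. n4.depth = 5  [5]
6. n5.cnt = 22  [D.depth + 17]
7. n7.lab = true  [terminal]
8. n6.key = "zq"  ["zq"]
9. n6.lab = false  [false]
10. n5.wid = "vp"  ["vp"]
11. n5.ok = true  [B.lab == false]
12. n8.env = 11  [D.depth + 6]
13. n9.cnt = 14  [14]
14. n10.depth = "ur"  [terminal]
15. n11.lab = false  [terminal]
16. n9.wid = "wur"  ["w" ++ b.depth]
17. n9.ok = true  [S.cnt > 13]
18. n12.depth = "rm"  [terminal]
19. n13.wid = -2  [C.env - 13]
20. n14.fin = 25  [terminal]
21. n13.key = 9  [c.fin - 16]
22. n13.mk = -4  [c.fin + A.wid - 27]
23. n8.hot = true  [S.ok == true]
24. n8.cnt = 28  [C.env + 17]
25. n8.mk = false  [S.ok == false]
26. n4.env = "qvp"  ["q" ++ S.wid]
27. n4.wid = "yp"  ["yp"]
28. n3.env = "yn"  ["yn"]
29. n3.wid = "pyp"  ["p" ++ D₁.wid]
30. n0.wid = "myn"  ["m" ++ D.env]
31. n0.ok = false  [c.fin > 25]

-4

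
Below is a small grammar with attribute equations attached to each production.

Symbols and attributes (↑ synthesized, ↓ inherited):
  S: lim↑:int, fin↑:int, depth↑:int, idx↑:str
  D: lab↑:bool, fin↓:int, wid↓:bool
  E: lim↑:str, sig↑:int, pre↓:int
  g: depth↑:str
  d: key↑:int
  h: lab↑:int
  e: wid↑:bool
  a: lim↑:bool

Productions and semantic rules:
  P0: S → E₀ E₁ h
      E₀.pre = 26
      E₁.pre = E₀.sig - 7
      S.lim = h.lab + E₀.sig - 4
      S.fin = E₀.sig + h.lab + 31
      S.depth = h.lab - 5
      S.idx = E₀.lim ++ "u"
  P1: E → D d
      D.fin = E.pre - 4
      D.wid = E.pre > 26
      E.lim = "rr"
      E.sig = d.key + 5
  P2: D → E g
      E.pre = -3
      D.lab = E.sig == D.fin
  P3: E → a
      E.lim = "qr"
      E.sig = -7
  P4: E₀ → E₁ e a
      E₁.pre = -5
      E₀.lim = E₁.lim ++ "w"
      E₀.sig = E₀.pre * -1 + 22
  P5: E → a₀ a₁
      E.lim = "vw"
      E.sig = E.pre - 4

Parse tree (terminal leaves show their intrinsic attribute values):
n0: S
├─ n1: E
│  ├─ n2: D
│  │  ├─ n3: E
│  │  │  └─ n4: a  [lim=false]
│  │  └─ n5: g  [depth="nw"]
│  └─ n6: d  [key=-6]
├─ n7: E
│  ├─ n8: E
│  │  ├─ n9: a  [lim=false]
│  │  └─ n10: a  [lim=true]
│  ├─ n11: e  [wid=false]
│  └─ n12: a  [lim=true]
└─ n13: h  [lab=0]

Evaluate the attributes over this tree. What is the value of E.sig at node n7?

30

1. n1.pre = 26  [26]
2. n2.fin = 22  [E.pre - 4]
3. n2.wid = false  [E.pre > 26]
4. n3.pre = -3  [-3]
5. n4.lim = false  [terminal]
6. n3.lim = "qr"  ["qr"]
7. n3.sig = -7  [-7]
8. n5.depth = "nw"  [terminal]
9. n2.lab = false  [E.sig == D.fin]
10. n6.key = -6  [terminal]
11. n1.lim = "rr"  ["rr"]
12. n1.sig = -1  [d.key + 5]
13. n7.pre = -8  [E₀.sig - 7]
14. n8.pre = -5  [-5]
15. n9.lim = false  [terminal]
16. n10.lim = true  [terminal]
17. n8.lim = "vw"  ["vw"]
18. n8.sig = -9  [E.pre - 4]
19. n11.wid = false  [terminal]
20. n12.lim = true  [terminal]
21. n7.lim = "vww"  [E₁.lim ++ "w"]
22. n7.sig = 30  [E₀.pre * -1 + 22]
23. n13.lab = 0  [terminal]
24. n0.lim = -5  [h.lab + E₀.sig - 4]
25. n0.fin = 30  [E₀.sig + h.lab + 31]
26. n0.depth = -5  [h.lab - 5]
27. n0.idx = "rru"  [E₀.lim ++ "u"]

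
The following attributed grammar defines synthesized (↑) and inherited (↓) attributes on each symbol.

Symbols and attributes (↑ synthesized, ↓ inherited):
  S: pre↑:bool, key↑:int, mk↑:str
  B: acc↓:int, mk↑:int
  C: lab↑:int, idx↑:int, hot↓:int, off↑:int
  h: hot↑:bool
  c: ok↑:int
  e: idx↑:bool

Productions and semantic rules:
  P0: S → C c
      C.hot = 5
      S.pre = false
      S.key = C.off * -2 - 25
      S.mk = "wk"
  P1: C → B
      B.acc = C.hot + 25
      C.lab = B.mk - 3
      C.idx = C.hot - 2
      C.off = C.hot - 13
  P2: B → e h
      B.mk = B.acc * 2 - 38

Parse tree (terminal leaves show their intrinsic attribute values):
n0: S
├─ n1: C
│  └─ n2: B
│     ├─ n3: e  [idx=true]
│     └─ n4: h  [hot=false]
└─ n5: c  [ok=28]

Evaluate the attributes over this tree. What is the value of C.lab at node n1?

1. n1.hot = 5  [5]
2. n2.acc = 30  [C.hot + 25]
3. n3.idx = true  [terminal]
4. n4.hot = false  [terminal]
5. n2.mk = 22  [B.acc * 2 - 38]
6. n1.lab = 19  [B.mk - 3]
7. n1.idx = 3  [C.hot - 2]
8. n1.off = -8  [C.hot - 13]
9. n5.ok = 28  [terminal]
10. n0.pre = false  [false]
11. n0.key = -9  [C.off * -2 - 25]
12. n0.mk = "wk"  ["wk"]

19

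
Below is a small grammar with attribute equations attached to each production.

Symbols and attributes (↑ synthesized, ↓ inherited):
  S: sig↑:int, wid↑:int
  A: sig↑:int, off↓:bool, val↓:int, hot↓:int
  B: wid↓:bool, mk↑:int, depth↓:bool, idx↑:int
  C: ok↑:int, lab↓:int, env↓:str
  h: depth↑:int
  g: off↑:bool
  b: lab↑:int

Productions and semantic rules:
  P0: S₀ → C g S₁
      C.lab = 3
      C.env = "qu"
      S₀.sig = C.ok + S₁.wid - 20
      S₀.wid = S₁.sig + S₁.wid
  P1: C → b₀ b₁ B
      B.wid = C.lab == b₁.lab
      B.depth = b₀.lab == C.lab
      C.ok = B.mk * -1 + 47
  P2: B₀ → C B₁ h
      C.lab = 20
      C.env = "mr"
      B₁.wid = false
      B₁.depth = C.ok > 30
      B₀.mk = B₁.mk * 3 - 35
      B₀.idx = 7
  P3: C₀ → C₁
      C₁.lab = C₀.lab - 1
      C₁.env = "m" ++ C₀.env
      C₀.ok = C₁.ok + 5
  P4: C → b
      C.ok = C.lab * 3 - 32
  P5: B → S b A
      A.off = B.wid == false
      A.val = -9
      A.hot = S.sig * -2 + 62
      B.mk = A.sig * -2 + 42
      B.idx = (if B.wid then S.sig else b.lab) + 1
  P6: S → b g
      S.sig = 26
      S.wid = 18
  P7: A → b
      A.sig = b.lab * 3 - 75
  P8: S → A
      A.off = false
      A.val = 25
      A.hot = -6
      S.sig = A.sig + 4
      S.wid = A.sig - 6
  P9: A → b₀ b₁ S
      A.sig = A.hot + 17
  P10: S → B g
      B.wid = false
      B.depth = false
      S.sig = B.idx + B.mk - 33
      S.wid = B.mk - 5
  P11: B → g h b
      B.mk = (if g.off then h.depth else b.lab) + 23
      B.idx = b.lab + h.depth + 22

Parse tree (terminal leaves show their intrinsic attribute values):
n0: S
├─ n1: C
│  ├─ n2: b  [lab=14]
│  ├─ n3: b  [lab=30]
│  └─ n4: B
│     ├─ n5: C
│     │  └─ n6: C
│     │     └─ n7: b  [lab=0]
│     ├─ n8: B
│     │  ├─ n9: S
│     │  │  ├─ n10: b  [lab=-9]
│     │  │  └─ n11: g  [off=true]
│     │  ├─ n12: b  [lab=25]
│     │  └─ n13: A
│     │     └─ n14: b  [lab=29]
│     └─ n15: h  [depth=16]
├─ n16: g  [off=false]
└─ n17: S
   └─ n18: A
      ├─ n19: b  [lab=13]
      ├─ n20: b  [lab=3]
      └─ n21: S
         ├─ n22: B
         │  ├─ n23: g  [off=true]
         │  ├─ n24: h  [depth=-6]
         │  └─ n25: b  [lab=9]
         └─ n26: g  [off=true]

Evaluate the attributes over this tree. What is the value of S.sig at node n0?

13

1. n1.lab = 3  [3]
2. n1.env = "qu"  ["qu"]
3. n2.lab = 14  [terminal]
4. n3.lab = 30  [terminal]
5. n4.wid = false  [C.lab == b₁.lab]
6. n4.depth = false  [b₀.lab == C.lab]
7. n5.lab = 20  [20]
8. n5.env = "mr"  ["mr"]
9. n6.lab = 19  [C₀.lab - 1]
10. n6.env = "mmr"  ["m" ++ C₀.env]
11. n7.lab = 0  [terminal]
12. n6.ok = 25  [C.lab * 3 - 32]
13. n5.ok = 30  [C₁.ok + 5]
14. n8.wid = false  [false]
15. n8.depth = false  [C.ok > 30]
16. n10.lab = -9  [terminal]
17. n11.off = true  [terminal]
18. n9.sig = 26  [26]
19. n9.wid = 18  [18]
20. n12.lab = 25  [terminal]
21. n13.off = true  [B.wid == false]
22. n13.val = -9  [-9]
23. n13.hot = 10  [S.sig * -2 + 62]
24. n14.lab = 29  [terminal]
25. n13.sig = 12  [b.lab * 3 - 75]
26. n8.mk = 18  [A.sig * -2 + 42]
27. n8.idx = 26  [(if B.wid then S.sig else b.lab) + 1]
28. n15.depth = 16  [terminal]
29. n4.mk = 19  [B₁.mk * 3 - 35]
30. n4.idx = 7  [7]
31. n1.ok = 28  [B.mk * -1 + 47]
32. n16.off = false  [terminal]
33. n18.off = false  [false]
34. n18.val = 25  [25]
35. n18.hot = -6  [-6]
36. n19.lab = 13  [terminal]
37. n20.lab = 3  [terminal]
38. n22.wid = false  [false]
39. n22.depth = false  [false]
40. n23.off = true  [terminal]
41. n24.depth = -6  [terminal]
42. n25.lab = 9  [terminal]
43. n22.mk = 17  [(if g.off then h.depth else b.lab) + 23]
44. n22.idx = 25  [b.lab + h.depth + 22]
45. n26.off = true  [terminal]
46. n21.sig = 9  [B.idx + B.mk - 33]
47. n21.wid = 12  [B.mk - 5]
48. n18.sig = 11  [A.hot + 17]
49. n17.sig = 15  [A.sig + 4]
50. n17.wid = 5  [A.sig - 6]
51. n0.sig = 13  [C.ok + S₁.wid - 20]
52. n0.wid = 20  [S₁.sig + S₁.wid]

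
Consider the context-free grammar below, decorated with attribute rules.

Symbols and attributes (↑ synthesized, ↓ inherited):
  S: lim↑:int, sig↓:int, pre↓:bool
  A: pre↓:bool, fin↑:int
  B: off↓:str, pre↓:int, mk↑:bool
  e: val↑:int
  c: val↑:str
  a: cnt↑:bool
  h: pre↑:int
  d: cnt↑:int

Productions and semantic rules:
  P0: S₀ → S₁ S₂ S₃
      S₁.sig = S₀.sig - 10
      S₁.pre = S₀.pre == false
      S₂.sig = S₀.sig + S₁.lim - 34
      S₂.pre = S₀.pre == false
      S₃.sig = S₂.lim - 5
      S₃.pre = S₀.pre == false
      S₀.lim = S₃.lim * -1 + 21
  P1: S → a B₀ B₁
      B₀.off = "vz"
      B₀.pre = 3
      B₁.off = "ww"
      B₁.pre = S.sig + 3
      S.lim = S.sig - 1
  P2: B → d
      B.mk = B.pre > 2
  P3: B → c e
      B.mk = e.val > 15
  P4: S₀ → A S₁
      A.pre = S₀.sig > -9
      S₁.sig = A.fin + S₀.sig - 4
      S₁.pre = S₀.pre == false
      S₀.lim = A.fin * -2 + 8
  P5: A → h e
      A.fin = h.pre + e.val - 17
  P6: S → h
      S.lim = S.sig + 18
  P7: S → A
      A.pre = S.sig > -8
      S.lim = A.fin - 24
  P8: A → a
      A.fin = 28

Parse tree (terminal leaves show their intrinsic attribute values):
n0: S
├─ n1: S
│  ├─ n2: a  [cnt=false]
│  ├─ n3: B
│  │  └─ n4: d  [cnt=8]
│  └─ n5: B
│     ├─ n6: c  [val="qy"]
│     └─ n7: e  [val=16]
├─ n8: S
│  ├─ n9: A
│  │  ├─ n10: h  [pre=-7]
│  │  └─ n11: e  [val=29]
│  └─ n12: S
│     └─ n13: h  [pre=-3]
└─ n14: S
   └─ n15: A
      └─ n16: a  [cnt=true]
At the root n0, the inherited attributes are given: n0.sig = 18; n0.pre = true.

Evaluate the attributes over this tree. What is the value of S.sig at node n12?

1. n0.sig = 18  [given at root]
2. n0.pre = true  [given at root]
3. n1.sig = 8  [S₀.sig - 10]
4. n1.pre = false  [S₀.pre == false]
5. n2.cnt = false  [terminal]
6. n3.off = "vz"  ["vz"]
7. n3.pre = 3  [3]
8. n4.cnt = 8  [terminal]
9. n3.mk = true  [B.pre > 2]
10. n5.off = "ww"  ["ww"]
11. n5.pre = 11  [S.sig + 3]
12. n6.val = "qy"  [terminal]
13. n7.val = 16  [terminal]
14. n5.mk = true  [e.val > 15]
15. n1.lim = 7  [S.sig - 1]
16. n8.sig = -9  [S₀.sig + S₁.lim - 34]
17. n8.pre = false  [S₀.pre == false]
18. n9.pre = false  [S₀.sig > -9]
19. n10.pre = -7  [terminal]
20. n11.val = 29  [terminal]
21. n9.fin = 5  [h.pre + e.val - 17]
22. n12.sig = -8  [A.fin + S₀.sig - 4]
23. n12.pre = true  [S₀.pre == false]
24. n13.pre = -3  [terminal]
25. n12.lim = 10  [S.sig + 18]
26. n8.lim = -2  [A.fin * -2 + 8]
27. n14.sig = -7  [S₂.lim - 5]
28. n14.pre = false  [S₀.pre == false]
29. n15.pre = true  [S.sig > -8]
30. n16.cnt = true  [terminal]
31. n15.fin = 28  [28]
32. n14.lim = 4  [A.fin - 24]
33. n0.lim = 17  [S₃.lim * -1 + 21]

-8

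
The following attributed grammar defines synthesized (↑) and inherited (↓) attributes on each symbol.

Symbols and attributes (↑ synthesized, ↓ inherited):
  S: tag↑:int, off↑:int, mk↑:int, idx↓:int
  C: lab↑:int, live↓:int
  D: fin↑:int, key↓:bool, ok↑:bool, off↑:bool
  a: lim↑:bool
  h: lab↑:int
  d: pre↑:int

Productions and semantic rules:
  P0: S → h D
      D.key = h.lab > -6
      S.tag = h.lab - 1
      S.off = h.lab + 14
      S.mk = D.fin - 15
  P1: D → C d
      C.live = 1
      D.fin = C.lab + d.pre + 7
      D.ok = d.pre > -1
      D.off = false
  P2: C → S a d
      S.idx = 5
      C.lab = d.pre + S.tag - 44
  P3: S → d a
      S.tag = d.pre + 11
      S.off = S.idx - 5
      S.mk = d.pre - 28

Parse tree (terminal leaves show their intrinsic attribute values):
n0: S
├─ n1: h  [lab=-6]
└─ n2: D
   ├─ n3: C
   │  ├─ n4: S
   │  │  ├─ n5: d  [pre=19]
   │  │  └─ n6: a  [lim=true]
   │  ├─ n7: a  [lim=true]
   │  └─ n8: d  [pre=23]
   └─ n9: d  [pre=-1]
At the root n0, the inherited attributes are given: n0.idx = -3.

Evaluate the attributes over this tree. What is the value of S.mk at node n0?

1. n0.idx = -3  [given at root]
2. n1.lab = -6  [terminal]
3. n2.key = false  [h.lab > -6]
4. n3.live = 1  [1]
5. n4.idx = 5  [5]
6. n5.pre = 19  [terminal]
7. n6.lim = true  [terminal]
8. n4.tag = 30  [d.pre + 11]
9. n4.off = 0  [S.idx - 5]
10. n4.mk = -9  [d.pre - 28]
11. n7.lim = true  [terminal]
12. n8.pre = 23  [terminal]
13. n3.lab = 9  [d.pre + S.tag - 44]
14. n9.pre = -1  [terminal]
15. n2.fin = 15  [C.lab + d.pre + 7]
16. n2.ok = false  [d.pre > -1]
17. n2.off = false  [false]
18. n0.tag = -7  [h.lab - 1]
19. n0.off = 8  [h.lab + 14]
20. n0.mk = 0  [D.fin - 15]

0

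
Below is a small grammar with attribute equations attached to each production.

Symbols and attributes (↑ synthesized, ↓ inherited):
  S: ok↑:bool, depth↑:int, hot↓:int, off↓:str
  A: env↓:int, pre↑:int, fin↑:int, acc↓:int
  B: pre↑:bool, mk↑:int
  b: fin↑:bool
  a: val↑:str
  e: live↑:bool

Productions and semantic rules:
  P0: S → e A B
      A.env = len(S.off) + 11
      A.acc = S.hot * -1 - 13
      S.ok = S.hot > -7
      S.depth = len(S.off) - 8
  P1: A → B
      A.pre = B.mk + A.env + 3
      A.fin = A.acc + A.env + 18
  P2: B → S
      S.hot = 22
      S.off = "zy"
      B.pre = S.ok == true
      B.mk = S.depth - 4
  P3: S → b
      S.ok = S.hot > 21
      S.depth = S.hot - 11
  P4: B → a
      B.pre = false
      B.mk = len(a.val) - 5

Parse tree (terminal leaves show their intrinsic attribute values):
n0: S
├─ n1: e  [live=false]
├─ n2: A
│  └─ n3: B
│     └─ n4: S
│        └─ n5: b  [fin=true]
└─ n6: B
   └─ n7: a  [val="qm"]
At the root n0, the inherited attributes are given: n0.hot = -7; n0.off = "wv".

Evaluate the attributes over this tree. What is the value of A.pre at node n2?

23

1. n0.hot = -7  [given at root]
2. n0.off = "wv"  [given at root]
3. n1.live = false  [terminal]
4. n2.env = 13  [len(S.off) + 11]
5. n2.acc = -6  [S.hot * -1 - 13]
6. n4.hot = 22  [22]
7. n4.off = "zy"  ["zy"]
8. n5.fin = true  [terminal]
9. n4.ok = true  [S.hot > 21]
10. n4.depth = 11  [S.hot - 11]
11. n3.pre = true  [S.ok == true]
12. n3.mk = 7  [S.depth - 4]
13. n2.pre = 23  [B.mk + A.env + 3]
14. n2.fin = 25  [A.acc + A.env + 18]
15. n7.val = "qm"  [terminal]
16. n6.pre = false  [false]
17. n6.mk = -3  [len(a.val) - 5]
18. n0.ok = false  [S.hot > -7]
19. n0.depth = -6  [len(S.off) - 8]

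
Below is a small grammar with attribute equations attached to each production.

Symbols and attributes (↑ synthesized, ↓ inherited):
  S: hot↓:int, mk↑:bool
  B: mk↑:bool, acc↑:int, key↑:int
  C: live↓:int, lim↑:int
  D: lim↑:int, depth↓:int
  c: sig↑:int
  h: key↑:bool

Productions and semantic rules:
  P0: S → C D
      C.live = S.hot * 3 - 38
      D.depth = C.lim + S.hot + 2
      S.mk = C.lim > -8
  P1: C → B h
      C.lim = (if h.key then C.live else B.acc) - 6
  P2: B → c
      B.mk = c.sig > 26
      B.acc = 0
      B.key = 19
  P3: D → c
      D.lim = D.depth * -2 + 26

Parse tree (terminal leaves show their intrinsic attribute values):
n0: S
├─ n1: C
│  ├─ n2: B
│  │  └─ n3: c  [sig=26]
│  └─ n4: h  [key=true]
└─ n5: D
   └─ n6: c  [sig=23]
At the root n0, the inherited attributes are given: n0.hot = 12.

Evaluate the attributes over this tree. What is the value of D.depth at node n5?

1. n0.hot = 12  [given at root]
2. n1.live = -2  [S.hot * 3 - 38]
3. n3.sig = 26  [terminal]
4. n2.mk = false  [c.sig > 26]
5. n2.acc = 0  [0]
6. n2.key = 19  [19]
7. n4.key = true  [terminal]
8. n1.lim = -8  [(if h.key then C.live else B.acc) - 6]
9. n5.depth = 6  [C.lim + S.hot + 2]
10. n6.sig = 23  [terminal]
11. n5.lim = 14  [D.depth * -2 + 26]
12. n0.mk = false  [C.lim > -8]

6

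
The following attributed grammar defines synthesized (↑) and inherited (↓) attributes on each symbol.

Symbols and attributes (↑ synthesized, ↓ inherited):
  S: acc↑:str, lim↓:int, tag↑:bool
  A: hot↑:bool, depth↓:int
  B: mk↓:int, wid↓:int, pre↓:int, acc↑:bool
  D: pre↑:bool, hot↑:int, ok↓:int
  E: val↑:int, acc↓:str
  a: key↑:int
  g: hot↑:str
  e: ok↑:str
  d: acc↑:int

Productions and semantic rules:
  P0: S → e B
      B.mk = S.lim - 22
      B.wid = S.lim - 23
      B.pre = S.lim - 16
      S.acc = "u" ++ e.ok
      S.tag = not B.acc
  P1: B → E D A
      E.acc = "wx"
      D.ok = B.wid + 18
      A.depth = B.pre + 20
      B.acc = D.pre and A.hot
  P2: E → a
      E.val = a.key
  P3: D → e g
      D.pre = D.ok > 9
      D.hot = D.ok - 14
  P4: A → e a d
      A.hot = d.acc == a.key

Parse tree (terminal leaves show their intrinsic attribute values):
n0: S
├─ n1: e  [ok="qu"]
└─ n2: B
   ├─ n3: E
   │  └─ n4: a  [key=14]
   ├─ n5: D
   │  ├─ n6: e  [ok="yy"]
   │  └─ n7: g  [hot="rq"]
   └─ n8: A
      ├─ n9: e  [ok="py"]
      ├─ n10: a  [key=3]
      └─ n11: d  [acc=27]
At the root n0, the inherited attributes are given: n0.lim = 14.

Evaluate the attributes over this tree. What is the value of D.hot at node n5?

1. n0.lim = 14  [given at root]
2. n1.ok = "qu"  [terminal]
3. n2.mk = -8  [S.lim - 22]
4. n2.wid = -9  [S.lim - 23]
5. n2.pre = -2  [S.lim - 16]
6. n3.acc = "wx"  ["wx"]
7. n4.key = 14  [terminal]
8. n3.val = 14  [a.key]
9. n5.ok = 9  [B.wid + 18]
10. n6.ok = "yy"  [terminal]
11. n7.hot = "rq"  [terminal]
12. n5.pre = false  [D.ok > 9]
13. n5.hot = -5  [D.ok - 14]
14. n8.depth = 18  [B.pre + 20]
15. n9.ok = "py"  [terminal]
16. n10.key = 3  [terminal]
17. n11.acc = 27  [terminal]
18. n8.hot = false  [d.acc == a.key]
19. n2.acc = false  [D.pre and A.hot]
20. n0.acc = "uqu"  ["u" ++ e.ok]
21. n0.tag = true  [not B.acc]

-5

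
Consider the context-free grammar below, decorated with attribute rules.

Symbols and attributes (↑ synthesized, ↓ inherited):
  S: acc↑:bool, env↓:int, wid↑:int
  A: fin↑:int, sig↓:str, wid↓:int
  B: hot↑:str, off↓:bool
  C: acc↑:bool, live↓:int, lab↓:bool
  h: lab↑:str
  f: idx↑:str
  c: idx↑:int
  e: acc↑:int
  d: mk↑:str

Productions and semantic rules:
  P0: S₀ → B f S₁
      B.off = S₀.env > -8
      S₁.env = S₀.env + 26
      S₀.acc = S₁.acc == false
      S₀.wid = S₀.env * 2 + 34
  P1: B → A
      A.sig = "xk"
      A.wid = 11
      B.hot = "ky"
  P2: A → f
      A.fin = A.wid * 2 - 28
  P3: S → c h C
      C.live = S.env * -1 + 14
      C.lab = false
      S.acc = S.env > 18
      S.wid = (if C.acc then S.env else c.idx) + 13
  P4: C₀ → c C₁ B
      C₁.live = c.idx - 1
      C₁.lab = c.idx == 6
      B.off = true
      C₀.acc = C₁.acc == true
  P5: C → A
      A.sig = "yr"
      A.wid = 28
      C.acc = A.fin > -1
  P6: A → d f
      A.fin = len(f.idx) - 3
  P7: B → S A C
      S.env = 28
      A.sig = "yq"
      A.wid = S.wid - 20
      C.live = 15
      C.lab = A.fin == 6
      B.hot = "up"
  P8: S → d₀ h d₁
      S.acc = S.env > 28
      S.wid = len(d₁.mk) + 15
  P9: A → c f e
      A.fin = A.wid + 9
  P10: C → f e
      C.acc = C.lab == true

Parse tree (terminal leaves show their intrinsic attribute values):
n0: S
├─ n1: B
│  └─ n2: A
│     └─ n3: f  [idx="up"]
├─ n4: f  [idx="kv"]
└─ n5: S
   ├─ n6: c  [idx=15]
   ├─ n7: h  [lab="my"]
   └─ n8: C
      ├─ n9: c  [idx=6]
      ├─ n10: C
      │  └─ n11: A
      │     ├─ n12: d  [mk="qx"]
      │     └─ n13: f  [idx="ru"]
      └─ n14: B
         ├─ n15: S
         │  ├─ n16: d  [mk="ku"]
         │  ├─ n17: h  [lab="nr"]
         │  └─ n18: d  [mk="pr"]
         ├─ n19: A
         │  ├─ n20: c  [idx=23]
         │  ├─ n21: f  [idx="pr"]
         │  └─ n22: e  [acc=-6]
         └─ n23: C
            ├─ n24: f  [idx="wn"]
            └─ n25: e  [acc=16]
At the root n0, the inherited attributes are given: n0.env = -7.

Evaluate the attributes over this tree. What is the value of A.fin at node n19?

6

1. n0.env = -7  [given at root]
2. n1.off = true  [S₀.env > -8]
3. n2.sig = "xk"  ["xk"]
4. n2.wid = 11  [11]
5. n3.idx = "up"  [terminal]
6. n2.fin = -6  [A.wid * 2 - 28]
7. n1.hot = "ky"  ["ky"]
8. n4.idx = "kv"  [terminal]
9. n5.env = 19  [S₀.env + 26]
10. n6.idx = 15  [terminal]
11. n7.lab = "my"  [terminal]
12. n8.live = -5  [S.env * -1 + 14]
13. n8.lab = false  [false]
14. n9.idx = 6  [terminal]
15. n10.live = 5  [c.idx - 1]
16. n10.lab = true  [c.idx == 6]
17. n11.sig = "yr"  ["yr"]
18. n11.wid = 28  [28]
19. n12.mk = "qx"  [terminal]
20. n13.idx = "ru"  [terminal]
21. n11.fin = -1  [len(f.idx) - 3]
22. n10.acc = false  [A.fin > -1]
23. n14.off = true  [true]
24. n15.env = 28  [28]
25. n16.mk = "ku"  [terminal]
26. n17.lab = "nr"  [terminal]
27. n18.mk = "pr"  [terminal]
28. n15.acc = false  [S.env > 28]
29. n15.wid = 17  [len(d₁.mk) + 15]
30. n19.sig = "yq"  ["yq"]
31. n19.wid = -3  [S.wid - 20]
32. n20.idx = 23  [terminal]
33. n21.idx = "pr"  [terminal]
34. n22.acc = -6  [terminal]
35. n19.fin = 6  [A.wid + 9]
36. n23.live = 15  [15]
37. n23.lab = true  [A.fin == 6]
38. n24.idx = "wn"  [terminal]
39. n25.acc = 16  [terminal]
40. n23.acc = true  [C.lab == true]
41. n14.hot = "up"  ["up"]
42. n8.acc = false  [C₁.acc == true]
43. n5.acc = true  [S.env > 18]
44. n5.wid = 28  [(if C.acc then S.env else c.idx) + 13]
45. n0.acc = false  [S₁.acc == false]
46. n0.wid = 20  [S₀.env * 2 + 34]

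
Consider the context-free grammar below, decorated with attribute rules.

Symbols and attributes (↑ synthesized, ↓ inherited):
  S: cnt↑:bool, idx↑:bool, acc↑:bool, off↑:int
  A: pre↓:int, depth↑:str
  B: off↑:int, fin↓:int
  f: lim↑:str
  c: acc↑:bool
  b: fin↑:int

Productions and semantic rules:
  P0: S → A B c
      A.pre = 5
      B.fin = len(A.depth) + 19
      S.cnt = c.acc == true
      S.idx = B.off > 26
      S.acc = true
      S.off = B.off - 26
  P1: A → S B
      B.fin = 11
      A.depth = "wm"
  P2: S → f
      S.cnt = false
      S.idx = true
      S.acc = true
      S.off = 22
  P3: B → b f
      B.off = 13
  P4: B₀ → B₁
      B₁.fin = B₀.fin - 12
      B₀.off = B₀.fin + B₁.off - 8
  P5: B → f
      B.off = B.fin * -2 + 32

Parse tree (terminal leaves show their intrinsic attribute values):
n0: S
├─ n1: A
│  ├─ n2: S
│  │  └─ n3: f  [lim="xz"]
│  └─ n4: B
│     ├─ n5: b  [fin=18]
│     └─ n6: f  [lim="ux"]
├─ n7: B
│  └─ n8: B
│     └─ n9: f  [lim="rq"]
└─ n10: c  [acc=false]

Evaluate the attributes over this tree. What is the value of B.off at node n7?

1. n1.pre = 5  [5]
2. n3.lim = "xz"  [terminal]
3. n2.cnt = false  [false]
4. n2.idx = true  [true]
5. n2.acc = true  [true]
6. n2.off = 22  [22]
7. n4.fin = 11  [11]
8. n5.fin = 18  [terminal]
9. n6.lim = "ux"  [terminal]
10. n4.off = 13  [13]
11. n1.depth = "wm"  ["wm"]
12. n7.fin = 21  [len(A.depth) + 19]
13. n8.fin = 9  [B₀.fin - 12]
14. n9.lim = "rq"  [terminal]
15. n8.off = 14  [B.fin * -2 + 32]
16. n7.off = 27  [B₀.fin + B₁.off - 8]
17. n10.acc = false  [terminal]
18. n0.cnt = false  [c.acc == true]
19. n0.idx = true  [B.off > 26]
20. n0.acc = true  [true]
21. n0.off = 1  [B.off - 26]

27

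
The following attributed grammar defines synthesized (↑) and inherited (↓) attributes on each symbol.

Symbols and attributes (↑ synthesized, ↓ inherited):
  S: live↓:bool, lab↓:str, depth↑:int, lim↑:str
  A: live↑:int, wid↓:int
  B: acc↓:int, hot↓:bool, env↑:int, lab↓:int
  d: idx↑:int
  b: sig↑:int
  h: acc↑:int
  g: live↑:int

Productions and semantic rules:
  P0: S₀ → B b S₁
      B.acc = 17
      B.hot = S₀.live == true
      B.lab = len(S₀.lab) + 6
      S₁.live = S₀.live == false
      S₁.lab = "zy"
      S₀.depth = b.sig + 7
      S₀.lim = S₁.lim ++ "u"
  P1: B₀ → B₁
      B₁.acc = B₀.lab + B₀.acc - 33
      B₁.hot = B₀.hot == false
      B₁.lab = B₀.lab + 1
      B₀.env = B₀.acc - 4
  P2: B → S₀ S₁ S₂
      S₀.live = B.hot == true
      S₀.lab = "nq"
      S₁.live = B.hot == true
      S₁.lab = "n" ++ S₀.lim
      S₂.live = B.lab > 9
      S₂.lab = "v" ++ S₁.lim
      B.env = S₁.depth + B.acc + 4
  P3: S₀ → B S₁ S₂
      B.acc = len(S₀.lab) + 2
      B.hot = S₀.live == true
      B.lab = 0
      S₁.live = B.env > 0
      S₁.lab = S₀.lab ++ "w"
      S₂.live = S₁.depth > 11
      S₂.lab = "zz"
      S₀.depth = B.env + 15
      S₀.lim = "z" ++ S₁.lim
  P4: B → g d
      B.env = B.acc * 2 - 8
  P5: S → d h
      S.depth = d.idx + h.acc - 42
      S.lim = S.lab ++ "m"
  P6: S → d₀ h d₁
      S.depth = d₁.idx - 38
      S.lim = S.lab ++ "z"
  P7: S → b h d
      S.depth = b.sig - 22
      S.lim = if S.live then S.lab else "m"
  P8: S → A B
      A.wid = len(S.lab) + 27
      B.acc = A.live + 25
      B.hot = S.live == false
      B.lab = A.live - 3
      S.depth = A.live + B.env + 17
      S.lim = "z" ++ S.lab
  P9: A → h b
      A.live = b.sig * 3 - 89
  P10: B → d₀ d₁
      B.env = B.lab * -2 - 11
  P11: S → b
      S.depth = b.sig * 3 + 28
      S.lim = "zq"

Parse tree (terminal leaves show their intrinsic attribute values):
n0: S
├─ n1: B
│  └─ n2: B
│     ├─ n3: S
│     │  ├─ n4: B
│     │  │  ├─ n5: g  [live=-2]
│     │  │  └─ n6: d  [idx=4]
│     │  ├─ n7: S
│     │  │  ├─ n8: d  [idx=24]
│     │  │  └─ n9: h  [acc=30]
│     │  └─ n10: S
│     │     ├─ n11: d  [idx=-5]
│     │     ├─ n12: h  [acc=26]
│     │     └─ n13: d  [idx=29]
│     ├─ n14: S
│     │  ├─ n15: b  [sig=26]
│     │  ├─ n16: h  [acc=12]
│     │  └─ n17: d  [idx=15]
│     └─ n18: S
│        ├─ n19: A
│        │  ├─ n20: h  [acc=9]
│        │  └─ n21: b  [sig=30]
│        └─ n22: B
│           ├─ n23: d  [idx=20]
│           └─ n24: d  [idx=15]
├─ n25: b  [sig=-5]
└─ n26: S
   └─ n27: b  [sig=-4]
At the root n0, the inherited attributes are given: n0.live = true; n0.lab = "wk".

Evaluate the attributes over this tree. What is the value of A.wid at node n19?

29

1. n0.live = true  [given at root]
2. n0.lab = "wk"  [given at root]
3. n1.acc = 17  [17]
4. n1.hot = true  [S₀.live == true]
5. n1.lab = 8  [len(S₀.lab) + 6]
6. n2.acc = -8  [B₀.lab + B₀.acc - 33]
7. n2.hot = false  [B₀.hot == false]
8. n2.lab = 9  [B₀.lab + 1]
9. n3.live = false  [B.hot == true]
10. n3.lab = "nq"  ["nq"]
11. n4.acc = 4  [len(S₀.lab) + 2]
12. n4.hot = false  [S₀.live == true]
13. n4.lab = 0  [0]
14. n5.live = -2  [terminal]
15. n6.idx = 4  [terminal]
16. n4.env = 0  [B.acc * 2 - 8]
17. n7.live = false  [B.env > 0]
18. n7.lab = "nqw"  [S₀.lab ++ "w"]
19. n8.idx = 24  [terminal]
20. n9.acc = 30  [terminal]
21. n7.depth = 12  [d.idx + h.acc - 42]
22. n7.lim = "nqwm"  [S.lab ++ "m"]
23. n10.live = true  [S₁.depth > 11]
24. n10.lab = "zz"  ["zz"]
25. n11.idx = -5  [terminal]
26. n12.acc = 26  [terminal]
27. n13.idx = 29  [terminal]
28. n10.depth = -9  [d₁.idx - 38]
29. n10.lim = "zzz"  [S.lab ++ "z"]
30. n3.depth = 15  [B.env + 15]
31. n3.lim = "znqwm"  ["z" ++ S₁.lim]
32. n14.live = false  [B.hot == true]
33. n14.lab = "nznqwm"  ["n" ++ S₀.lim]
34. n15.sig = 26  [terminal]
35. n16.acc = 12  [terminal]
36. n17.idx = 15  [terminal]
37. n14.depth = 4  [b.sig - 22]
38. n14.lim = "m"  [if S.live then S.lab else "m"]
39. n18.live = false  [B.lab > 9]
40. n18.lab = "vm"  ["v" ++ S₁.lim]
41. n19.wid = 29  [len(S.lab) + 27]
42. n20.acc = 9  [terminal]
43. n21.sig = 30  [terminal]
44. n19.live = 1  [b.sig * 3 - 89]
45. n22.acc = 26  [A.live + 25]
46. n22.hot = true  [S.live == false]
47. n22.lab = -2  [A.live - 3]
48. n23.idx = 20  [terminal]
49. n24.idx = 15  [terminal]
50. n22.env = -7  [B.lab * -2 - 11]
51. n18.depth = 11  [A.live + B.env + 17]
52. n18.lim = "zvm"  ["z" ++ S.lab]
53. n2.env = 0  [S₁.depth + B.acc + 4]
54. n1.env = 13  [B₀.acc - 4]
55. n25.sig = -5  [terminal]
56. n26.live = false  [S₀.live == false]
57. n26.lab = "zy"  ["zy"]
58. n27.sig = -4  [terminal]
59. n26.depth = 16  [b.sig * 3 + 28]
60. n26.lim = "zq"  ["zq"]
61. n0.depth = 2  [b.sig + 7]
62. n0.lim = "zqu"  [S₁.lim ++ "u"]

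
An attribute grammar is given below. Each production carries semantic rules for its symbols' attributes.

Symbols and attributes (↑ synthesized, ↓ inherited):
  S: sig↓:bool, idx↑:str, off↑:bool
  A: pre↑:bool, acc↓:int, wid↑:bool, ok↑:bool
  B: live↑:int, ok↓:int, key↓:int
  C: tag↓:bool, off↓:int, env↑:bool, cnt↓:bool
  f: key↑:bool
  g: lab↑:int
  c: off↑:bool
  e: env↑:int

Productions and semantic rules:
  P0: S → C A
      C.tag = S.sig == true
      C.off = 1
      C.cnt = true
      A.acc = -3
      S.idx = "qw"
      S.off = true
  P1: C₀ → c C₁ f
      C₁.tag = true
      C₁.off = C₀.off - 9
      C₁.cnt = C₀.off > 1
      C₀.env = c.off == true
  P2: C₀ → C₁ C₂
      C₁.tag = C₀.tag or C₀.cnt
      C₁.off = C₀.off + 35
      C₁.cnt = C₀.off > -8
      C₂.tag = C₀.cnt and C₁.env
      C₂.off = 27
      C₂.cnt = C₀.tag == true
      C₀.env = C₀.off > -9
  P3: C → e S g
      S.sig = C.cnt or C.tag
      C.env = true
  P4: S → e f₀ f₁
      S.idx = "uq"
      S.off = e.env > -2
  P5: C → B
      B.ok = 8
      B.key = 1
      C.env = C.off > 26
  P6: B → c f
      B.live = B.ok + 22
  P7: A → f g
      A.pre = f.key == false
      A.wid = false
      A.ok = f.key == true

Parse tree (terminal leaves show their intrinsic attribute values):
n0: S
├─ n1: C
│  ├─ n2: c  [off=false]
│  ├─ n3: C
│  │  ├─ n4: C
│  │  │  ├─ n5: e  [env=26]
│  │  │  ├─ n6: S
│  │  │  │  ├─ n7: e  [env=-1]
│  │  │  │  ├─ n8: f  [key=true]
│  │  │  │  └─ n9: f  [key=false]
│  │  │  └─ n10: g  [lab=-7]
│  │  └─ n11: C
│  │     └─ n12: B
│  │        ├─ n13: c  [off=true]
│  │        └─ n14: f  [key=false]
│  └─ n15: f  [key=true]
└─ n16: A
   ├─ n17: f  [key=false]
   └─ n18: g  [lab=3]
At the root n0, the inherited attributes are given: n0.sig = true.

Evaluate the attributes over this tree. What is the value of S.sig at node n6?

true

1. n0.sig = true  [given at root]
2. n1.tag = true  [S.sig == true]
3. n1.off = 1  [1]
4. n1.cnt = true  [true]
5. n2.off = false  [terminal]
6. n3.tag = true  [true]
7. n3.off = -8  [C₀.off - 9]
8. n3.cnt = false  [C₀.off > 1]
9. n4.tag = true  [C₀.tag or C₀.cnt]
10. n4.off = 27  [C₀.off + 35]
11. n4.cnt = false  [C₀.off > -8]
12. n5.env = 26  [terminal]
13. n6.sig = true  [C.cnt or C.tag]
14. n7.env = -1  [terminal]
15. n8.key = true  [terminal]
16. n9.key = false  [terminal]
17. n6.idx = "uq"  ["uq"]
18. n6.off = true  [e.env > -2]
19. n10.lab = -7  [terminal]
20. n4.env = true  [true]
21. n11.tag = false  [C₀.cnt and C₁.env]
22. n11.off = 27  [27]
23. n11.cnt = true  [C₀.tag == true]
24. n12.ok = 8  [8]
25. n12.key = 1  [1]
26. n13.off = true  [terminal]
27. n14.key = false  [terminal]
28. n12.live = 30  [B.ok + 22]
29. n11.env = true  [C.off > 26]
30. n3.env = true  [C₀.off > -9]
31. n15.key = true  [terminal]
32. n1.env = false  [c.off == true]
33. n16.acc = -3  [-3]
34. n17.key = false  [terminal]
35. n18.lab = 3  [terminal]
36. n16.pre = true  [f.key == false]
37. n16.wid = false  [false]
38. n16.ok = false  [f.key == true]
39. n0.idx = "qw"  ["qw"]
40. n0.off = true  [true]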